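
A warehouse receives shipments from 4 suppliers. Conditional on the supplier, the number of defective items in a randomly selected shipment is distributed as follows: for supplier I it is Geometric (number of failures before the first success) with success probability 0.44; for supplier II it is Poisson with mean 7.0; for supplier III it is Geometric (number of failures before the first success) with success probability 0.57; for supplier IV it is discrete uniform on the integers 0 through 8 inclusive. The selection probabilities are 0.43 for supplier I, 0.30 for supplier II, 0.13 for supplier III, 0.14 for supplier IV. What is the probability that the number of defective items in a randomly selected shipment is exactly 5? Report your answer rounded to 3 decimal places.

0.065

Conditional on each supplier, P(X = 5): I: 0.0242322; II: 0.127717; III: 0.00837948; IV: 0.111111.
By total probability, P(X = 5) = 0.43·0.0242322 + 0.3·0.127717 + 0.13·0.00837948 + 0.14·0.111111 = 0.0653797.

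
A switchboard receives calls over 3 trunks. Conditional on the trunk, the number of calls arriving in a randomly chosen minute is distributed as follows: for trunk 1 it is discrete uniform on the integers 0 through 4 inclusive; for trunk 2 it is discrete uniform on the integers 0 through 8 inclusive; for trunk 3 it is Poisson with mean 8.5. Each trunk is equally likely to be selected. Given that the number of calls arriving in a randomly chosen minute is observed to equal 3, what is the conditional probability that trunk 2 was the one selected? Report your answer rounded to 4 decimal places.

0.3347

Likelihoods P(X=3 | ·): 1: 0.2; 2: 0.111111; 3: 0.0208258.
Posterior ∝ prior × likelihood. Numerator for 2: 0.333333·0.111111 = 0.037037.
Normalizing constant: 0.333333·0.2 + 0.333333·0.111111 + 0.333333·0.0208258 = 0.110646.
P(2 | observation) = 0.037037 / 0.110646 = 0.334736.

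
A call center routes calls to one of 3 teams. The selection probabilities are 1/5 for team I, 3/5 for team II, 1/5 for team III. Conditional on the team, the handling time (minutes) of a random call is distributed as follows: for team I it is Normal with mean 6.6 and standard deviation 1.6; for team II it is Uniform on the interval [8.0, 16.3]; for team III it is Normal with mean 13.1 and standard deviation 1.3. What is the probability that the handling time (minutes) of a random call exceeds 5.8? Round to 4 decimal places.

0.9383

Conditional on each team, P(X > 5.8): I: 0.691462; II: 1; III: 1.
By total probability, P(X > 5.8) = 0.2·0.691462 + 0.6·1 + 0.2·1 = 0.938292.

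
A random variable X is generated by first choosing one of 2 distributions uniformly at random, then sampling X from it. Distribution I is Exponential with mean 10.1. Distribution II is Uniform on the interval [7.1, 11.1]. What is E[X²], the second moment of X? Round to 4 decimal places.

For each component E[X²] = Var + (mean)², giving I: 204.02; II: 84.1433.
Overall E[X²] = 0.5·204.02 + 0.5·84.1433 = 144.082.

144.0817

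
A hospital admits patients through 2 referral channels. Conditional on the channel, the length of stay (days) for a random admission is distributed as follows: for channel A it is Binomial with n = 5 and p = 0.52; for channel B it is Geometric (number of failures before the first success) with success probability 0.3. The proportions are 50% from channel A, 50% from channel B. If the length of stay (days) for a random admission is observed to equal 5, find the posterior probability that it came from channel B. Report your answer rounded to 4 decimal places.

Likelihoods P(X=5 | ·): A: 0.0380204; B: 0.050421.
Posterior ∝ prior × likelihood. Numerator for B: 0.5·0.050421 = 0.0252105.
Normalizing constant: 0.5·0.0380204 + 0.5·0.050421 = 0.0442207.
P(B | observation) = 0.0252105 / 0.0442207 = 0.570106.

0.5701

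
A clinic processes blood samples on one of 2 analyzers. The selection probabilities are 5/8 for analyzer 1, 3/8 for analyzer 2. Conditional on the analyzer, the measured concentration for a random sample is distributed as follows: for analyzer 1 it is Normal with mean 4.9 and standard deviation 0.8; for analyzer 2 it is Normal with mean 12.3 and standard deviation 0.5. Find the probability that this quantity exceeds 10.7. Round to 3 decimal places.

Conditional on each analyzer, P(X > 10.7): 1: 2.08389e-13; 2: 0.999313.
By total probability, P(X > 10.7) = 0.625·2.08389e-13 + 0.375·0.999313 = 0.374742.

0.375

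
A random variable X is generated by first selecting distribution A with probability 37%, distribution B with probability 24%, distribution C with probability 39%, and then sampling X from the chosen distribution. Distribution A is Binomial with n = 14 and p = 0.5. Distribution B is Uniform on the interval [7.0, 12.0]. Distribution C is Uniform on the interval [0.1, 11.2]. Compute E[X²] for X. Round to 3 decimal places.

58.039

For each component E[X²] = Var + (mean)², giving A: 52.5; B: 92.3333; C: 42.19.
Overall E[X²] = 0.37·52.5 + 0.24·92.3333 + 0.39·42.19 = 58.0391.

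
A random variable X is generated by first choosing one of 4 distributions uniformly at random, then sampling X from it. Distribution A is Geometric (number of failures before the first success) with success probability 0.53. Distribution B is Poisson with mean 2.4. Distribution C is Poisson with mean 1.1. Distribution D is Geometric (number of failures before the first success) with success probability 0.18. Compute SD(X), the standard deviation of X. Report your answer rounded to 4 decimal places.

3.1225

Per component, A: μ=0.886792, E[X²]=2.45959; B: μ=2.4, E[X²]=8.16; C: μ=1.1, E[X²]=2.31; D: μ=4.55556, E[X²]=46.0617.
E[X] = 0.25·0.886792 + 0.25·2.4 + 0.25·1.1 + 0.25·4.55556 = 2.23559.
E[X²] = 0.25·2.45959 + 0.25·8.16 + 0.25·2.31 + 0.25·46.0617 = 14.7478.
Var(X) = E[X²] − (E[X])² = 14.7478 − 4.99785 = 9.74998.
SD(X) = √9.74998 = 3.1225.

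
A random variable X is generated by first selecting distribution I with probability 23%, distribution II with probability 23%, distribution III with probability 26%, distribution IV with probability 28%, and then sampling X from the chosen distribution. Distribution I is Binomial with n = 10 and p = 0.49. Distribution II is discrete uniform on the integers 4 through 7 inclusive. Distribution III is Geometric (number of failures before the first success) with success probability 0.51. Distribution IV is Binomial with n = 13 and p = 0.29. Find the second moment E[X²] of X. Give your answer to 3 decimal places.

For each component E[X²] = Var + (mean)², giving I: 26.509; II: 31.5; III: 2.807; IV: 16.8896.
Overall E[X²] = 0.23·26.509 + 0.23·31.5 + 0.26·2.807 + 0.28·16.8896 = 18.801.

18.801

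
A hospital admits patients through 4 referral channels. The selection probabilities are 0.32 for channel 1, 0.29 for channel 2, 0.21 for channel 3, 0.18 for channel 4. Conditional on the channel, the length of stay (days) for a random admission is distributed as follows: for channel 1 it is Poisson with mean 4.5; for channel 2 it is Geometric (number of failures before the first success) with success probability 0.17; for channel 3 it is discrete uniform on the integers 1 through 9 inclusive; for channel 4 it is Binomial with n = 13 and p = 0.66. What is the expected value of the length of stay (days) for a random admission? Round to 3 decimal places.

Component means — 1: 4.5; 2: 4.88235; 3: 5; 4: 8.58.
E[X] = 0.32·4.5 + 0.29·4.88235 + 0.21·5 + 0.18·8.58 = 5.45028.

5.450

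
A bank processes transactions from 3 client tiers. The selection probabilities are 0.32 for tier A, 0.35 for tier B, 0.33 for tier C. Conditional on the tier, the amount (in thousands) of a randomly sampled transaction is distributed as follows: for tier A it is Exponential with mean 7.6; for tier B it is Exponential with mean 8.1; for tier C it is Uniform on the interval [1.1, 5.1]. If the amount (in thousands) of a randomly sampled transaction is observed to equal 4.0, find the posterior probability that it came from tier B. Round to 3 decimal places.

Likelihoods f(4.0 | ·): A: 0.0777339; B: 0.075344; C: 0.25.
Posterior ∝ prior × likelihood. Numerator for B: 0.35·0.075344 = 0.0263704.
Normalizing constant: 0.32·0.0777339 + 0.35·0.075344 + 0.33·0.25 = 0.133745.
P(B | observation) = 0.0263704 / 0.133745 = 0.197169.

0.197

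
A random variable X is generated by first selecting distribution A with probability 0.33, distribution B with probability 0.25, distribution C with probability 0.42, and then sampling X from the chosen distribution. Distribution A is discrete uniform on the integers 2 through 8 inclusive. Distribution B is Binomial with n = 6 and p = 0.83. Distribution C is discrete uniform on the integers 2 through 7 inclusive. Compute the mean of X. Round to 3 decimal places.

Component means — A: 5; B: 4.98; C: 4.5.
E[X] = 0.33·5 + 0.25·4.98 + 0.42·4.5 = 4.785.

4.785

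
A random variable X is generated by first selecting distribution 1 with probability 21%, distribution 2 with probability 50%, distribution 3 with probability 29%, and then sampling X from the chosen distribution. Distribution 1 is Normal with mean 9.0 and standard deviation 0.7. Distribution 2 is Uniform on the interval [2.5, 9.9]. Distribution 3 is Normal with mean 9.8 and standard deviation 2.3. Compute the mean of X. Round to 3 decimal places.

7.832

Component means — 1: 9; 2: 6.2; 3: 9.8.
E[X] = 0.21·9 + 0.5·6.2 + 0.29·9.8 = 7.832.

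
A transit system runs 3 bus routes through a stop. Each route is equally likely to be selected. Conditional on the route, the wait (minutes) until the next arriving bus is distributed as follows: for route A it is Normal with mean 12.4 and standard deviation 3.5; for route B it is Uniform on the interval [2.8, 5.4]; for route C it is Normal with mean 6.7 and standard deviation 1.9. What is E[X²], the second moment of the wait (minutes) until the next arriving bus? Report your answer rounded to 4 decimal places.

For each component E[X²] = Var + (mean)², giving A: 166.01; B: 17.3733; C: 48.5.
Overall E[X²] = 0.333333·166.01 + 0.333333·17.3733 + 0.333333·48.5 = 77.2944.

77.2944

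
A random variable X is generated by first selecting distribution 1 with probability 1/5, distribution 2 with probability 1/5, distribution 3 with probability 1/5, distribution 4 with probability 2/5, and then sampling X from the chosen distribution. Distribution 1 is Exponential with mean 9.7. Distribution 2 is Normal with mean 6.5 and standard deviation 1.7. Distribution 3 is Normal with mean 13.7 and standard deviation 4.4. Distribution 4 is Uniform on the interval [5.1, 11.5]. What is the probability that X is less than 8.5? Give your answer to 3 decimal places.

Conditional on each component, P(X < 8.5): 1: 0.583675; 2: 0.880297; 3: 0.118639; 4: 0.53125.
By total probability, P(X < 8.5) = 0.2·0.583675 + 0.2·0.880297 + 0.2·0.118639 + 0.4·0.53125 = 0.529022.

0.529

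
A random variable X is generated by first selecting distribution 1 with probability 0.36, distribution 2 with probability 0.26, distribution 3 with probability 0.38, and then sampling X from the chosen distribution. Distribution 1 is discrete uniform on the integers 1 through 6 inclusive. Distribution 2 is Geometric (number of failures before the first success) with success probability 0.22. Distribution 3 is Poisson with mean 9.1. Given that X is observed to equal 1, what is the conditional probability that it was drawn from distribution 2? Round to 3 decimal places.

Likelihoods P(X=1 | ·): 1: 0.166667; 2: 0.1716; 3: 0.00101616.
Posterior ∝ prior × likelihood. Numerator for 2: 0.26·0.1716 = 0.044616.
Normalizing constant: 0.36·0.166667 + 0.26·0.1716 + 0.38·0.00101616 = 0.105002.
P(2 | observation) = 0.044616 / 0.105002 = 0.424906.

0.425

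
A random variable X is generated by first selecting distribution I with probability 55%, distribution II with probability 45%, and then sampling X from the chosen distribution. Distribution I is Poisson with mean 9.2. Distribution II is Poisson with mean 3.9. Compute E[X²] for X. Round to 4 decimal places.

For each component E[X²] = Var + (mean)², giving I: 93.84; II: 19.11.
Overall E[X²] = 0.55·93.84 + 0.45·19.11 = 60.2115.

60.2115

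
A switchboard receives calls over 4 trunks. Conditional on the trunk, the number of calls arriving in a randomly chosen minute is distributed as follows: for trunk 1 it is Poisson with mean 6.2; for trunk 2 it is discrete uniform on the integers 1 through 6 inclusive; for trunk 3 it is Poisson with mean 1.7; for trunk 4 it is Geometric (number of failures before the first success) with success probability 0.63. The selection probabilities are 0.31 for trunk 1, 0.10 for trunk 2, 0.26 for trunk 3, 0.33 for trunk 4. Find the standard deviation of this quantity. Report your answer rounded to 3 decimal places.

Per component, 1: μ=6.2, E[X²]=44.64; 2: μ=3.5, E[X²]=15.1667; 3: μ=1.7, E[X²]=4.59; 4: μ=0.587302, E[X²]=1.27715.
E[X] = 0.31·6.2 + 0.1·3.5 + 0.26·1.7 + 0.33·0.587302 = 2.90781.
E[X²] = 0.31·44.64 + 0.1·15.1667 + 0.26·4.59 + 0.33·1.27715 = 16.9699.
Var(X) = E[X²] − (E[X])² = 16.9699 − 8.45536 = 8.51457.
SD(X) = √8.51457 = 2.91797.

2.918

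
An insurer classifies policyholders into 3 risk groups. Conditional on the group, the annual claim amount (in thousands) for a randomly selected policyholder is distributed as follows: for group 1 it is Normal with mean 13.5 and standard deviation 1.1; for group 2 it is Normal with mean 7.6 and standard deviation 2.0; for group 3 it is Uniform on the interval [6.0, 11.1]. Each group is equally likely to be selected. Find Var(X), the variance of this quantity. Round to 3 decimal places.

9.150

Per component, 1: μ=13.5, E[X²]=183.46; 2: μ=7.6, E[X²]=61.76; 3: μ=8.55, E[X²]=75.27.
E[X] = 0.333333·13.5 + 0.333333·7.6 + 0.333333·8.55 = 9.88333.
E[X²] = 0.333333·183.46 + 0.333333·61.76 + 0.333333·75.27 = 106.83.
Var(X) = E[X²] − (E[X])² = 106.83 − 97.6803 = 9.14972.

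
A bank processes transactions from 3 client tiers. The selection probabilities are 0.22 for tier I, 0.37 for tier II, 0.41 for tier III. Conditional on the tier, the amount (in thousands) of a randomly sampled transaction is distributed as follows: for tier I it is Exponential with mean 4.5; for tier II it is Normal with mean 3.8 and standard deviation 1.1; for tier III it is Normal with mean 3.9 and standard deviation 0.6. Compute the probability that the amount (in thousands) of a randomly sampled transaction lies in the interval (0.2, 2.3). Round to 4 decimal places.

0.1118

Conditional on each tier, P(0.2 < X < 2.3): I: 0.3567; II: 0.0858084; III: 0.00383038.
By total probability, P(0.2 < X < 2.3) = 0.22·0.3567 + 0.37·0.0858084 + 0.41·0.00383038 = 0.111794.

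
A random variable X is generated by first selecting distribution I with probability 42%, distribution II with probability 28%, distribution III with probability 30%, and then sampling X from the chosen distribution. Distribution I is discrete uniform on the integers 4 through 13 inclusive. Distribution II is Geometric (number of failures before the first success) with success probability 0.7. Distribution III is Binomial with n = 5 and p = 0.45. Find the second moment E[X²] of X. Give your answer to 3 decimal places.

35.923

For each component E[X²] = Var + (mean)², giving I: 80.5; II: 0.795918; III: 6.3.
Overall E[X²] = 0.42·80.5 + 0.28·0.795918 + 0.3·6.3 = 35.9229.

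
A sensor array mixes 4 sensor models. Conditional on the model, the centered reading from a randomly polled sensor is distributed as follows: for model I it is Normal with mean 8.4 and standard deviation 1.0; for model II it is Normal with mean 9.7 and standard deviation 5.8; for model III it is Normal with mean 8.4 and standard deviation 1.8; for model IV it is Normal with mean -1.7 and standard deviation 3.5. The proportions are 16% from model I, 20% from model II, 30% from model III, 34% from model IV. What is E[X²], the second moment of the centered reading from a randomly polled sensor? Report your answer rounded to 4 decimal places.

64.2832

For each component E[X²] = Var + (mean)², giving I: 71.56; II: 127.73; III: 73.8; IV: 15.14.
Overall E[X²] = 0.16·71.56 + 0.2·127.73 + 0.3·73.8 + 0.34·15.14 = 64.2832.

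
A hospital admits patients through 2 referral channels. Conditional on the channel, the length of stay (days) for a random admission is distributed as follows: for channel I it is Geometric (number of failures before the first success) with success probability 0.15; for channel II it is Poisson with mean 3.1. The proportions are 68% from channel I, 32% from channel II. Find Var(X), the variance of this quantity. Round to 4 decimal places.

28.1144

Per component, I: μ=5.66667, E[X²]=69.8889; II: μ=3.1, E[X²]=12.71.
E[X] = 0.68·5.66667 + 0.32·3.1 = 4.84533.
E[X²] = 0.68·69.8889 + 0.32·12.71 = 51.5916.
Var(X) = E[X²] − (E[X])² = 51.5916 − 23.4773 = 28.1144.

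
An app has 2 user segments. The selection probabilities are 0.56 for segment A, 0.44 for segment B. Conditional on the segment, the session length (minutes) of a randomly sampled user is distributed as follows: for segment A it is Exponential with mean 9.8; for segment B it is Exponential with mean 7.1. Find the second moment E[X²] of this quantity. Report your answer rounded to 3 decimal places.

151.926

For each component E[X²] = Var + (mean)², giving A: 192.08; B: 100.82.
Overall E[X²] = 0.56·192.08 + 0.44·100.82 = 151.926.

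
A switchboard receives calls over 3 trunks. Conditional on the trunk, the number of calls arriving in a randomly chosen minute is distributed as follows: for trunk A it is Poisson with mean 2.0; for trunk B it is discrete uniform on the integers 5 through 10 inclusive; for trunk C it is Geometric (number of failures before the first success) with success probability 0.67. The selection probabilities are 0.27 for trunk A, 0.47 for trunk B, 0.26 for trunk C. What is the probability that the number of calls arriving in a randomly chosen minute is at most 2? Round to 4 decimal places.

0.4334

Conditional on each trunk, P(X ≤ 2): A: 0.676676; B: 0; C: 0.964063.
By total probability, P(X ≤ 2) = 0.27·0.676676 + 0.47·0 + 0.26·0.964063 = 0.433359.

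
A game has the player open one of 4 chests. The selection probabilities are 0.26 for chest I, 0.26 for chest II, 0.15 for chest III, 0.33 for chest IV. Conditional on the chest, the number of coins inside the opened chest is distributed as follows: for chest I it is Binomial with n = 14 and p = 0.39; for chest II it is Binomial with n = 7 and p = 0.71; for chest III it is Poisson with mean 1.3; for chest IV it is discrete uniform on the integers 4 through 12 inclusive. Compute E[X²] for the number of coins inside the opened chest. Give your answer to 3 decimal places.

39.182

For each component E[X²] = Var + (mean)², giving I: 33.1422; II: 26.1422; III: 2.99; IV: 70.6667.
Overall E[X²] = 0.26·33.1422 + 0.26·26.1422 + 0.15·2.99 + 0.33·70.6667 = 39.1824.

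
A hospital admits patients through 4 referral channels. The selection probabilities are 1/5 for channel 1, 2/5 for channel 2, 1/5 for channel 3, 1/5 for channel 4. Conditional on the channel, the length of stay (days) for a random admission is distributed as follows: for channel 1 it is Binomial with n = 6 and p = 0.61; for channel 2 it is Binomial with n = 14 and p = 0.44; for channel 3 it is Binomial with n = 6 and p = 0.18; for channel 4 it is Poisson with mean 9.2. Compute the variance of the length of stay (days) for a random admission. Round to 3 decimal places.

11.118

Per component, 1: μ=3.66, E[X²]=14.823; 2: μ=6.16, E[X²]=41.3952; 3: μ=1.08, E[X²]=2.052; 4: μ=9.2, E[X²]=93.84.
E[X] = 0.2·3.66 + 0.4·6.16 + 0.2·1.08 + 0.2·9.2 = 5.252.
E[X²] = 0.2·14.823 + 0.4·41.3952 + 0.2·2.052 + 0.2·93.84 = 38.7011.
Var(X) = E[X²] − (E[X])² = 38.7011 − 27.5835 = 11.1176.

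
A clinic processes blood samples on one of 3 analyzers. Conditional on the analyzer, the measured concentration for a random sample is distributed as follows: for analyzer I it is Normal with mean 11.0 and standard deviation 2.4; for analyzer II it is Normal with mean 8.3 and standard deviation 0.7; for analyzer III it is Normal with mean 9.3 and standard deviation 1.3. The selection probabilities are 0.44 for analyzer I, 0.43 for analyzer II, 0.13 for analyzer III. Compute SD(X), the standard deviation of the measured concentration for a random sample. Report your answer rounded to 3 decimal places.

Per component, I: μ=11, E[X²]=126.76; II: μ=8.3, E[X²]=69.38; III: μ=9.3, E[X²]=88.18.
E[X] = 0.44·11 + 0.43·8.3 + 0.13·9.3 = 9.618.
E[X²] = 0.44·126.76 + 0.43·69.38 + 0.13·88.18 = 97.0712.
Var(X) = E[X²] − (E[X])² = 97.0712 − 92.5059 = 4.56528.
SD(X) = √4.56528 = 2.13665.

2.137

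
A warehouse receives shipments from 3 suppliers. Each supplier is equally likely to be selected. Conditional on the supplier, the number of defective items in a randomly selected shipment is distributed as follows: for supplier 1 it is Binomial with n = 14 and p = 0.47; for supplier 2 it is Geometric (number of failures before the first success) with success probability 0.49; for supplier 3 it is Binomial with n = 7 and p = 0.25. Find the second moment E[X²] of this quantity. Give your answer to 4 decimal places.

18.1221

For each component E[X²] = Var + (mean)², giving 1: 46.7838; 2: 3.20741; 3: 4.375.
Overall E[X²] = 0.333333·46.7838 + 0.333333·3.20741 + 0.333333·4.375 = 18.1221.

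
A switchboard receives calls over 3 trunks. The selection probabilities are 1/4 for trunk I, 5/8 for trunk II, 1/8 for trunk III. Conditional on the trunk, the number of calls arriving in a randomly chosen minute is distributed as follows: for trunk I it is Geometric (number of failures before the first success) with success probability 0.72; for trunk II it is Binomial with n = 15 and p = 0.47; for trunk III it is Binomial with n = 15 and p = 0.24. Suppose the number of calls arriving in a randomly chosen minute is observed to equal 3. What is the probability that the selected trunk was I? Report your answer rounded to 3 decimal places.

0.083

Likelihoods P(X=3 | ·): I: 0.0158054; II: 0.0232068; III: 0.233565.
Posterior ∝ prior × likelihood. Numerator for I: 0.25·0.0158054 = 0.00395136.
Normalizing constant: 0.25·0.0158054 + 0.625·0.0232068 + 0.125·0.233565 = 0.0476513.
P(I | observation) = 0.00395136 / 0.0476513 = 0.0829224.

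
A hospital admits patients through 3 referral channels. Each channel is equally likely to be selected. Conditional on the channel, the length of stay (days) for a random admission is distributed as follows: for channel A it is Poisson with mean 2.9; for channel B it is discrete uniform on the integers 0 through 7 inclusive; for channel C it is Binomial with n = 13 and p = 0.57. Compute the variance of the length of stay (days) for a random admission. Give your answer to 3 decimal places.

7.777

Per component, A: μ=2.9, E[X²]=11.31; B: μ=3.5, E[X²]=17.5; C: μ=7.41, E[X²]=58.0944.
E[X] = 0.333333·2.9 + 0.333333·3.5 + 0.333333·7.41 = 4.60333.
E[X²] = 0.333333·11.31 + 0.333333·17.5 + 0.333333·58.0944 = 28.9681.
Var(X) = E[X²] − (E[X])² = 28.9681 − 21.1907 = 7.77746.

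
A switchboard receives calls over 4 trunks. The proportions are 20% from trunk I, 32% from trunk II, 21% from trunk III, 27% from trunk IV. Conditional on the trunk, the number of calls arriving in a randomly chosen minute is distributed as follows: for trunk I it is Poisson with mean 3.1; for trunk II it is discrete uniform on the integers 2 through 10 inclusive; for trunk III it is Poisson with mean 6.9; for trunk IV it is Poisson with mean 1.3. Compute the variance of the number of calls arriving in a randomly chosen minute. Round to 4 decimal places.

Per component, I: μ=3.1, E[X²]=12.71; II: μ=6, E[X²]=42.6667; III: μ=6.9, E[X²]=54.51; IV: μ=1.3, E[X²]=2.99.
E[X] = 0.2·3.1 + 0.32·6 + 0.21·6.9 + 0.27·1.3 = 4.34.
E[X²] = 0.2·12.71 + 0.32·42.6667 + 0.21·54.51 + 0.27·2.99 = 28.4497.
Var(X) = E[X²] − (E[X])² = 28.4497 − 18.8356 = 9.61413.

9.6141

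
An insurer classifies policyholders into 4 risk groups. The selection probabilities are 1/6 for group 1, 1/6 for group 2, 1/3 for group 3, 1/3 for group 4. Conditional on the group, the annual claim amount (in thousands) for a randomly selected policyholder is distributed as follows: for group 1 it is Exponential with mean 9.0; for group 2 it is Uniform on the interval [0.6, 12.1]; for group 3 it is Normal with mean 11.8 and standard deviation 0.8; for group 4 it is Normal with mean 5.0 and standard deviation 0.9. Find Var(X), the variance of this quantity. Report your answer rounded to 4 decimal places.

24.2288

Per component, 1: μ=9, E[X²]=162; 2: μ=6.35, E[X²]=51.3433; 3: μ=11.8, E[X²]=139.88; 4: μ=5, E[X²]=25.81.
E[X] = 0.166667·9 + 0.166667·6.35 + 0.333333·11.8 + 0.333333·5 = 8.15833.
E[X²] = 0.166667·162 + 0.166667·51.3433 + 0.333333·139.88 + 0.333333·25.81 = 90.7872.
Var(X) = E[X²] − (E[X])² = 90.7872 − 66.5584 = 24.2288.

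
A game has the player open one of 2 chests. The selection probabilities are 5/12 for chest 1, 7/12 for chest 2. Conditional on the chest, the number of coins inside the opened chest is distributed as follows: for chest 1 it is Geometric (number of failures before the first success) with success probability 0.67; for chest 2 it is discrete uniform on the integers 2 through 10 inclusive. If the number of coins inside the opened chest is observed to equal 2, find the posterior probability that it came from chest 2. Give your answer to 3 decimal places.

Likelihoods P(X=2 | ·): 1: 0.072963; 2: 0.111111.
Posterior ∝ prior × likelihood. Numerator for 2: 0.583333·0.111111 = 0.0648148.
Normalizing constant: 0.416667·0.072963 + 0.583333·0.111111 = 0.0952161.
P(2 | observation) = 0.0648148 / 0.0952161 = 0.680713.

0.681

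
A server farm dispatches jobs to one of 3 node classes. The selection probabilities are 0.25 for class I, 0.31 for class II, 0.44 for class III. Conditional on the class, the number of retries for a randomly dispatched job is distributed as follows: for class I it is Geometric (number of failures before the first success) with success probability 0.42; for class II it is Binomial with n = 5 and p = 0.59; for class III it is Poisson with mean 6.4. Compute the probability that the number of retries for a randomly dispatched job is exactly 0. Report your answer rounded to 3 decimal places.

0.109

Conditional on each class, P(X = 0): I: 0.42; II: 0.0115856; III: 0.00166156.
By total probability, P(X = 0) = 0.25·0.42 + 0.31·0.0115856 + 0.44·0.00166156 = 0.109323.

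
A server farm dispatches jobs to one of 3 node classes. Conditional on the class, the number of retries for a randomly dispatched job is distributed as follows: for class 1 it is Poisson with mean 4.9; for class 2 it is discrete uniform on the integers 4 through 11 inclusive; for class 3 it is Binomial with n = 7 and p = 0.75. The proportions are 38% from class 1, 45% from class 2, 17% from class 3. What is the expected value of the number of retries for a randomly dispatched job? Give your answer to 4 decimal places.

6.1295

Component means — 1: 4.9; 2: 7.5; 3: 5.25.
E[X] = 0.38·4.9 + 0.45·7.5 + 0.17·5.25 = 6.1295.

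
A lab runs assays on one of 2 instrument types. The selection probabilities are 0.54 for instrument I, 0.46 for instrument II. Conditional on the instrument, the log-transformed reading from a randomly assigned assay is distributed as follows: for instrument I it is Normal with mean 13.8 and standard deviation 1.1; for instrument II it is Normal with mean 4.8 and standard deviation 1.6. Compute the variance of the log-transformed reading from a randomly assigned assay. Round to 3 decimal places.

Per component, I: μ=13.8, E[X²]=191.65; II: μ=4.8, E[X²]=25.6.
E[X] = 0.54·13.8 + 0.46·4.8 = 9.66.
E[X²] = 0.54·191.65 + 0.46·25.6 = 115.267.
Var(X) = E[X²] − (E[X])² = 115.267 − 93.3156 = 21.9514.

21.951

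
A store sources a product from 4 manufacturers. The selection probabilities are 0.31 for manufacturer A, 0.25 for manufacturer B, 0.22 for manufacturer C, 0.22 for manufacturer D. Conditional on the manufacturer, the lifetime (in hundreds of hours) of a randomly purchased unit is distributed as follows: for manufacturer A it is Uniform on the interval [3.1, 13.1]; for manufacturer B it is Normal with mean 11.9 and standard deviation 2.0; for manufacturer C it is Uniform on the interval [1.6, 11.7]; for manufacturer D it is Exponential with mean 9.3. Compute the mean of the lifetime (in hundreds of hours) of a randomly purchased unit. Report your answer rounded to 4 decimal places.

8.9950

Component means — A: 8.1; B: 11.9; C: 6.65; D: 9.3.
E[X] = 0.31·8.1 + 0.25·11.9 + 0.22·6.65 + 0.22·9.3 = 8.995.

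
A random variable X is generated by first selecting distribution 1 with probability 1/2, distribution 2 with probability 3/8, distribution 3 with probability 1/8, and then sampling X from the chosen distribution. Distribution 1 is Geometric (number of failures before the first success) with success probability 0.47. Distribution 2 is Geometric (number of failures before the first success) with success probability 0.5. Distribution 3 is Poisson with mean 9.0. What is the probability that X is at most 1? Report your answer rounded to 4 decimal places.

Conditional on each component, P(X ≤ 1): 1: 0.7191; 2: 0.75; 3: 0.0012341.
By total probability, P(X ≤ 1) = 0.5·0.7191 + 0.375·0.75 + 0.125·0.0012341 = 0.640954.

0.6410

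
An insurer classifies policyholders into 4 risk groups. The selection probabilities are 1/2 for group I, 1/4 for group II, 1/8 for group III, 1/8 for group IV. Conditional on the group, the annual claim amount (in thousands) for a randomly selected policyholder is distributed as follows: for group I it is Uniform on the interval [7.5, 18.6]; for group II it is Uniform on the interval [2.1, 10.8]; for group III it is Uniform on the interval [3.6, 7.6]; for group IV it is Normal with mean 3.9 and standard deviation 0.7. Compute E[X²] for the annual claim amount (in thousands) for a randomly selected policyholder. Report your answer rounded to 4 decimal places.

108.3117

For each component E[X²] = Var + (mean)², giving I: 180.57; II: 47.91; III: 32.6933; IV: 15.7.
Overall E[X²] = 0.5·180.57 + 0.25·47.91 + 0.125·32.6933 + 0.125·15.7 = 108.312.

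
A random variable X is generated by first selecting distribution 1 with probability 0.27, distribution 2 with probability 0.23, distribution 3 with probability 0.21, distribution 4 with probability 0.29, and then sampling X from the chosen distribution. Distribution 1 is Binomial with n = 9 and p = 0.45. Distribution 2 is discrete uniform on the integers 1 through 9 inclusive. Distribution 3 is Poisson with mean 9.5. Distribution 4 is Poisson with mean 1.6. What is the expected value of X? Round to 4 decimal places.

4.7025

Component means — 1: 4.05; 2: 5; 3: 9.5; 4: 1.6.
E[X] = 0.27·4.05 + 0.23·5 + 0.21·9.5 + 0.29·1.6 = 4.7025.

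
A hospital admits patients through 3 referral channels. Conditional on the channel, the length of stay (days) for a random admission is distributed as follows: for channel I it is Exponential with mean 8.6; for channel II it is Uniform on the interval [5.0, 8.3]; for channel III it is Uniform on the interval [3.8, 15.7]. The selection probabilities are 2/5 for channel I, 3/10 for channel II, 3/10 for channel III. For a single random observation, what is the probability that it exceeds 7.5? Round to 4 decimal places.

Conditional on each channel, P(X > 7.5): I: 0.418076; II: 0.242424; III: 0.689076.
By total probability, P(X > 7.5) = 0.4·0.418076 + 0.3·0.242424 + 0.3·0.689076 = 0.44668.

0.4467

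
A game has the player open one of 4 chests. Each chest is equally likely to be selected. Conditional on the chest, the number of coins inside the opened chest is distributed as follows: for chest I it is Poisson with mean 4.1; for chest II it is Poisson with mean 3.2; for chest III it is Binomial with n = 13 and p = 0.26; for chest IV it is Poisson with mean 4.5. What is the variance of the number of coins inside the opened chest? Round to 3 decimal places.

3.854

Per component, I: μ=4.1, E[X²]=20.91; II: μ=3.2, E[X²]=13.44; III: μ=3.38, E[X²]=13.9256; IV: μ=4.5, E[X²]=24.75.
E[X] = 0.25·4.1 + 0.25·3.2 + 0.25·3.38 + 0.25·4.5 = 3.795.
E[X²] = 0.25·20.91 + 0.25·13.44 + 0.25·13.9256 + 0.25·24.75 = 18.2564.
Var(X) = E[X²] − (E[X])² = 18.2564 − 14.402 = 3.85437.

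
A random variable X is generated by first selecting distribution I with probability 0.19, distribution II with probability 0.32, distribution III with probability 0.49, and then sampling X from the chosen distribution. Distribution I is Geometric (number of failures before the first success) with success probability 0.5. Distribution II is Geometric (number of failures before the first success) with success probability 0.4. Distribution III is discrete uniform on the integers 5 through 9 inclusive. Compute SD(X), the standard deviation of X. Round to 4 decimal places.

Per component, I: μ=1, E[X²]=3; II: μ=1.5, E[X²]=6; III: μ=7, E[X²]=51.
E[X] = 0.19·1 + 0.32·1.5 + 0.49·7 = 4.1.
E[X²] = 0.19·3 + 0.32·6 + 0.49·51 = 27.48.
Var(X) = E[X²] − (E[X])² = 27.48 − 16.81 = 10.67.
SD(X) = √10.67 = 3.2665.

3.2665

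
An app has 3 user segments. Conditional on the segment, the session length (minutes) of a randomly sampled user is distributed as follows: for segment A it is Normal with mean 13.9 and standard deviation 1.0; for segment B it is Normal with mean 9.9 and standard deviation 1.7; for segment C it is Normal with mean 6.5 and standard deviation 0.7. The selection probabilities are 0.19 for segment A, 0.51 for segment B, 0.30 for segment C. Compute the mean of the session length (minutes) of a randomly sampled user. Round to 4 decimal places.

Component means — A: 13.9; B: 9.9; C: 6.5.
E[X] = 0.19·13.9 + 0.51·9.9 + 0.3·6.5 = 9.64.

9.6400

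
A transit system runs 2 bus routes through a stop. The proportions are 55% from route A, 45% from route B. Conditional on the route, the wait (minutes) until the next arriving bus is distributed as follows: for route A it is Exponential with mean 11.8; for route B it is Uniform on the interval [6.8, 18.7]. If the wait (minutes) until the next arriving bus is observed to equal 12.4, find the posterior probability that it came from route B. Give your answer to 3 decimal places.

Likelihoods f(12.4 | ·): A: 0.0296306; B: 0.0840336.
Posterior ∝ prior × likelihood. Numerator for B: 0.45·0.0840336 = 0.0378151.
Normalizing constant: 0.55·0.0296306 + 0.45·0.0840336 = 0.054112.
P(B | observation) = 0.0378151 / 0.054112 = 0.698831.

0.699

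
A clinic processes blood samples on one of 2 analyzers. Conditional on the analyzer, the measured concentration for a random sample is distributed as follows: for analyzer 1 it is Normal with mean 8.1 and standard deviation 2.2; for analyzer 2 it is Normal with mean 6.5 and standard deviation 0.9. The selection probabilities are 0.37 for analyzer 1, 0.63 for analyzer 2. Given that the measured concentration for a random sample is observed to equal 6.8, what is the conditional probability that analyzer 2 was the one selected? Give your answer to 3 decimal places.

Likelihoods f(6.8 | ·): 1: 0.152288; 2: 0.419315.
Posterior ∝ prior × likelihood. Numerator for 2: 0.63·0.419315 = 0.264168.
Normalizing constant: 0.37·0.152288 + 0.63·0.419315 = 0.320515.
P(2 | observation) = 0.264168 / 0.320515 = 0.8242.

0.824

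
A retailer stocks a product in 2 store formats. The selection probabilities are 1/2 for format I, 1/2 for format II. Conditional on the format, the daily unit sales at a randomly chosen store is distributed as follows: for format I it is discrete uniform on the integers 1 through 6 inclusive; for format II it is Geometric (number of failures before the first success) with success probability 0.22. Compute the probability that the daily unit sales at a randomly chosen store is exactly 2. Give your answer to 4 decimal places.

0.1503

Conditional on each format, P(X = 2): I: 0.166667; II: 0.133848.
By total probability, P(X = 2) = 0.5·0.166667 + 0.5·0.133848 = 0.150257.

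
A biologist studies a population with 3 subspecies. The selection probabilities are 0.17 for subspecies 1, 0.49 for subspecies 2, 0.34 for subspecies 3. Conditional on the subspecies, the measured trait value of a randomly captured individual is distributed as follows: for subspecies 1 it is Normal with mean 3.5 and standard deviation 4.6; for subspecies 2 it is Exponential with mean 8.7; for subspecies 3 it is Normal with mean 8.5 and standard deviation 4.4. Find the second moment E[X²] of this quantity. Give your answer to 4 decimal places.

For each component E[X²] = Var + (mean)², giving 1: 33.41; 2: 151.38; 3: 91.61.
Overall E[X²] = 0.17·33.41 + 0.49·151.38 + 0.34·91.61 = 111.003.

111.0033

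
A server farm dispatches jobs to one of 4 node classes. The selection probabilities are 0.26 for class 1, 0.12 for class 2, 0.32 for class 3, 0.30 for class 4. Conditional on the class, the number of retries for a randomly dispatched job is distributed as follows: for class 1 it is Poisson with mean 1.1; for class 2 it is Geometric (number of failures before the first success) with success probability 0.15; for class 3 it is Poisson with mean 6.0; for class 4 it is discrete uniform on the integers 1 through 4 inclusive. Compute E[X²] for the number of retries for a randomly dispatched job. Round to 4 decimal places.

24.6773

For each component E[X²] = Var + (mean)², giving 1: 2.31; 2: 69.8889; 3: 42; 4: 7.5.
Overall E[X²] = 0.26·2.31 + 0.12·69.8889 + 0.32·42 + 0.3·7.5 = 24.6773.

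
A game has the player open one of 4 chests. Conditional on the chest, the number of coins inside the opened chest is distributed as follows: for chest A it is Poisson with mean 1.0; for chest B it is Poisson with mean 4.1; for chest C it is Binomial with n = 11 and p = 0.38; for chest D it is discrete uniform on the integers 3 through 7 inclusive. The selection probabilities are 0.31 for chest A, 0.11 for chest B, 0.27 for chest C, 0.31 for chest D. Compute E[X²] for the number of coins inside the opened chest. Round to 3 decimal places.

For each component E[X²] = Var + (mean)², giving A: 2; B: 20.91; C: 20.064; D: 27.
Overall E[X²] = 0.31·2 + 0.11·20.91 + 0.27·20.064 + 0.31·27 = 16.7074.

16.707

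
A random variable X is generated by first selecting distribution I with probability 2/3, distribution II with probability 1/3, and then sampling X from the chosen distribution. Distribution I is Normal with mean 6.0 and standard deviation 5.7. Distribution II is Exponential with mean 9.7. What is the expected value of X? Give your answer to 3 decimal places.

Component means — I: 6; II: 9.7.
E[X] = 0.666667·6 + 0.333333·9.7 = 7.23333.

7.233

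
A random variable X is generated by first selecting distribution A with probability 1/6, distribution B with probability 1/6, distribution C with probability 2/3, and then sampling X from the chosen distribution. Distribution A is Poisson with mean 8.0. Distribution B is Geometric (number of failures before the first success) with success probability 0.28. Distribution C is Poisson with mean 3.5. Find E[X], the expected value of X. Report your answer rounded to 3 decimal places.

Component means — A: 8; B: 2.57143; C: 3.5.
E[X] = 0.166667·8 + 0.166667·2.57143 + 0.666667·3.5 = 4.09524.

4.095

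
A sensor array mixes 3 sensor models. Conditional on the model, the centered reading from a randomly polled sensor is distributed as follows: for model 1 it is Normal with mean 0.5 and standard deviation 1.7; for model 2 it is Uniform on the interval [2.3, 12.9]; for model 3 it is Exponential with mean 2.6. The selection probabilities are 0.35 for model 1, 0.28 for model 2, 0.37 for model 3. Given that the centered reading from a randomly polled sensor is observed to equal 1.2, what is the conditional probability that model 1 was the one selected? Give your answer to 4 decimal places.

0.4569

Likelihoods f(1.2 | ·): 1: 0.215598; 2: 0; 3: 0.242428.
Posterior ∝ prior × likelihood. Numerator for 1: 0.35·0.215598 = 0.0754591.
Normalizing constant: 0.35·0.215598 + 0.28·0 + 0.37·0.242428 = 0.165158.
P(1 | observation) = 0.0754591 / 0.165158 = 0.456892.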